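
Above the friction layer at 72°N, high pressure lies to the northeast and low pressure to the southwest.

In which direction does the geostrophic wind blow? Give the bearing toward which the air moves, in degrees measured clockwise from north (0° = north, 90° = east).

The pressure-gradient force points toward the southwest (bearing 225°).
Geostrophic balance: in the Northern Hemisphere the Coriolis force deflects motion to the right, so the geostrophic wind blows 90° to the right of the pressure-gradient force (low pressure on the left).
Rotating 225° by 90° clockwise gives 315° — the wind blows toward the northwest.

315°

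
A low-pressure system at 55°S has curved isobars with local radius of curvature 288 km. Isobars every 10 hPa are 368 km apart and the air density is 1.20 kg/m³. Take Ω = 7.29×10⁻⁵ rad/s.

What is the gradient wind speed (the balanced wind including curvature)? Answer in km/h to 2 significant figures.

Coriolis parameter at 55°S:
f = 2Ω sin φ = 2 × 7.29×10⁻⁵ × sin 55° = 1.19×10⁻⁴ s⁻¹
Pressure gradient: |∂P/∂n| = 1000 Pa / 368000 m = 2.72×10⁻³ Pa/m
Geostrophic speed: V_g = |∂P/∂n|/(fρ) = 2.72×10⁻³/(1.19×10⁻⁴ × 1.20) = 19.0 m/s
Around a low, centrifugal force acts outward with Coriolis, so pressure-gradient force balances both:
(1/ρ)|∂P/∂n| = fV + V²/R  →  V² + fR·V − fR·V_g = 0
With fR = 1.19×10⁻⁴ × 288×10³ m = 34.4 m/s:
V = [−fR + √((fR)² + 4 fR V_g)]/2 = [−34.4 + √(34.4² + 4×34.4×19)]/2 = 13.6 m/s
Subgeostrophic (V < V_g = 19 m/s), as expected around a low.
Converting: 13.6 m/s × 3.6 = 49 km/h

49 km/h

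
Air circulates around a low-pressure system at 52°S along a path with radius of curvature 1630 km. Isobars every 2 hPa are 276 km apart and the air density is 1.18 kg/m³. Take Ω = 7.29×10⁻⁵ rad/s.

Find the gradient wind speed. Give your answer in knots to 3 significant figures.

Coriolis parameter at 52°S:
f = 2Ω sin φ = 2 × 7.29×10⁻⁵ × sin 52° = 1.15×10⁻⁴ s⁻¹
Pressure gradient: |∂P/∂n| = 200 Pa / 276000 m = 7.25×10⁻⁴ Pa/m
Geostrophic speed: V_g = |∂P/∂n|/(fρ) = 7.25×10⁻⁴/(1.15×10⁻⁴ × 1.18) = 5.35 m/s
Around a low, centrifugal force acts outward with Coriolis, so pressure-gradient force balances both:
(1/ρ)|∂P/∂n| = fV + V²/R  →  V² + fR·V − fR·V_g = 0
With fR = 1.15×10⁻⁴ × 1630×10³ m = 187 m/s:
V = [−fR + √((fR)² + 4 fR V_g)]/2 = [−187 + √(187² + 4×187×5.35)]/2 = 5.2 m/s
Subgeostrophic (V < V_g = 5.35 m/s), as expected around a low.
Converting: 5.2 m/s × 1.944 = 10.1 knots

10.1 knots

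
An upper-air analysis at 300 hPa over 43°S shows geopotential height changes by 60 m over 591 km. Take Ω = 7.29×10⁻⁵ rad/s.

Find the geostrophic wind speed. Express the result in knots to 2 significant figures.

Coriolis parameter at 43°S:
f = 2Ω sin φ = 2 × 7.29×10⁻⁵ × sin 43° = 9.94×10⁻⁵ s⁻¹
Height gradient: |∂Z/∂n| = 60 m / 591000 m = 1.02×10⁻⁴
On a pressure surface, geostrophic balance gives V_g = (g/f)|∂Z/∂n|:
V_g = 9.81 × 1.02×10⁻⁴ / 9.94×10⁻⁵ = 10.0 m/s
Converting: 10.0 m/s × 1.944 = 19 knots

19 knots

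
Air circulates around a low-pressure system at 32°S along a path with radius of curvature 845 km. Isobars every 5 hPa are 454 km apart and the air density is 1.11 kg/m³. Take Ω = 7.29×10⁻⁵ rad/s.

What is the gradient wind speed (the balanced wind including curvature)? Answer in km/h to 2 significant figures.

Coriolis parameter at 32°S:
f = 2Ω sin φ = 2 × 7.29×10⁻⁵ × sin 32° = 7.73×10⁻⁵ s⁻¹
Pressure gradient: |∂P/∂n| = 500 Pa / 454000 m = 1.10×10⁻³ Pa/m
Geostrophic speed: V_g = |∂P/∂n|/(fρ) = 1.10×10⁻³/(7.73×10⁻⁵ × 1.11) = 12.8 m/s
Around a low, centrifugal force acts outward with Coriolis, so pressure-gradient force balances both:
(1/ρ)|∂P/∂n| = fV + V²/R  →  V² + fR·V − fR·V_g = 0
With fR = 7.73×10⁻⁵ × 845×10³ m = 65.3 m/s:
V = [−fR + √((fR)² + 4 fR V_g)]/2 = [−65.3 + √(65.3² + 4×65.3×12.8)]/2 = 11 m/s
Subgeostrophic (V < V_g = 12.8 m/s), as expected around a low.
Converting: 11 m/s × 3.6 = 40 km/h

40 km/h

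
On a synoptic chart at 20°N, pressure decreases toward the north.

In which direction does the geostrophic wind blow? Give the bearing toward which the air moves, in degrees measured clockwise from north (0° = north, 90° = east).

The pressure-gradient force points toward the north (bearing 000°).
Geostrophic balance: in the Northern Hemisphere the Coriolis force deflects motion to the right, so the geostrophic wind blows 90° to the right of the pressure-gradient force (low pressure on the left).
Rotating 000° by 90° clockwise gives 090° — the wind blows toward the east.

090°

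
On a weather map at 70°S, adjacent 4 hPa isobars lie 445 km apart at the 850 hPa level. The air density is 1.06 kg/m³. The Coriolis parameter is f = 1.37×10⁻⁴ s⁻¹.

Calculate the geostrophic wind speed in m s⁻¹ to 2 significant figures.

6.2 m s⁻¹

Pressure gradient: |∂P/∂n| = 400 Pa / 445000 m = 8.99×10⁻⁴ Pa/m
Geostrophic balance (pressure-gradient force = Coriolis force):
V_g = (1/(fρ)) |∂P/∂n| = 8.99×10⁻⁴ / (1.37×10⁻⁴ × 1.06) = 6.19 m/s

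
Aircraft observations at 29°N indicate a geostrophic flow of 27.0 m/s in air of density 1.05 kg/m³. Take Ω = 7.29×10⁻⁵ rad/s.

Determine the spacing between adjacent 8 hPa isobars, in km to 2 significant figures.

400 km

Coriolis parameter at 29°N:
f = 2Ω sin φ = 2 × 7.29×10⁻⁵ × sin 29° = 7.07×10⁻⁵ s⁻¹
Geostrophic balance rearranged: |∂P/∂n| = f ρ V_g
|∂P/∂n| = 7.07×10⁻⁵ × 1.05 × 27.0 = 2.00×10⁻³ Pa/m
Isobar spacing: Δn = ΔP/|∂P/∂n| = 800 Pa / 2.00×10⁻³ Pa/m = 399216 m ≈ 400 km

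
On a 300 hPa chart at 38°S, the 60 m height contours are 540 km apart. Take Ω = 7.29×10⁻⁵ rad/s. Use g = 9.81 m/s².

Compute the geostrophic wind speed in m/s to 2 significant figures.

12 m/s

Coriolis parameter at 38°S:
f = 2Ω sin φ = 2 × 7.29×10⁻⁵ × sin 38° = 8.98×10⁻⁵ s⁻¹
Height gradient: |∂Z/∂n| = 60 m / 540000 m = 1.11×10⁻⁴
On a pressure surface, geostrophic balance gives V_g = (g/f)|∂Z/∂n|:
V_g = 9.81 × 1.11×10⁻⁴ / 8.98×10⁻⁵ = 12.1 m/s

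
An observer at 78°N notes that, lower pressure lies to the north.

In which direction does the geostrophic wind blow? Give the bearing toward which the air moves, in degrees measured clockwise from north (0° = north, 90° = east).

090°

The pressure-gradient force points toward the north (bearing 000°).
Geostrophic balance: in the Northern Hemisphere the Coriolis force deflects motion to the right, so the geostrophic wind blows 90° to the right of the pressure-gradient force (low pressure on the left).
Rotating 000° by 90° clockwise gives 090° — the wind blows toward the east.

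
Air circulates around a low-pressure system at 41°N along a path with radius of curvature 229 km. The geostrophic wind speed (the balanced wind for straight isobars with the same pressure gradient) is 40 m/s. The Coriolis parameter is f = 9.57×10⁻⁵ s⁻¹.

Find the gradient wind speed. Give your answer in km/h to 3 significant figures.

74.2 km/h

Around a low, centrifugal force acts outward with Coriolis, so pressure-gradient force balances both:
(1/ρ)|∂P/∂n| = fV + V²/R  →  V² + fR·V − fR·V_g = 0
With fR = 9.57×10⁻⁵ × 229×10³ m = 21.9 m/s:
V = [−fR + √((fR)² + 4 fR V_g)]/2 = [−21.9 + √(21.9² + 4×21.9×40)]/2 = 20.6 m/s
Subgeostrophic (V < V_g = 40 m/s), as expected around a low.
Converting: 20.6 m/s × 3.6 = 74.2 km/h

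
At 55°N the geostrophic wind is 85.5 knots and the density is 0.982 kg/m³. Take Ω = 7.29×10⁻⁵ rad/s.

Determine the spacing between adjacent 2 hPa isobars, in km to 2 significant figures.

39 km

Coriolis parameter at 55°N:
f = 2Ω sin φ = 2 × 7.29×10⁻⁵ × sin 55° = 1.19×10⁻⁴ s⁻¹
Wind speed in SI: 85.5 knots = 44.0 m/s
Geostrophic balance rearranged: |∂P/∂n| = f ρ V_g
|∂P/∂n| = 1.19×10⁻⁴ × 0.982 × 44.0 = 5.16×10⁻³ Pa/m
Isobar spacing: Δn = ΔP/|∂P/∂n| = 200 Pa / 5.16×10⁻³ Pa/m = 38770 m ≈ 39 km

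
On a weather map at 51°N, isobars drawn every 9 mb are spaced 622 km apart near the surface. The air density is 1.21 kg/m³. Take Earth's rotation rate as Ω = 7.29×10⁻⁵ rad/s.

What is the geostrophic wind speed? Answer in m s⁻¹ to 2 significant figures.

Coriolis parameter at 51°N:
f = 2Ω sin φ = 2 × 7.29×10⁻⁵ × sin 51° = 1.13×10⁻⁴ s⁻¹
Pressure gradient: |∂P/∂n| = 900 Pa / 622000 m = 1.45×10⁻³ Pa/m
Geostrophic balance (pressure-gradient force = Coriolis force):
V_g = (1/(fρ)) |∂P/∂n| = 1.45×10⁻³ / (1.13×10⁻⁴ × 1.21) = 10.6 m/s

11 m s⁻¹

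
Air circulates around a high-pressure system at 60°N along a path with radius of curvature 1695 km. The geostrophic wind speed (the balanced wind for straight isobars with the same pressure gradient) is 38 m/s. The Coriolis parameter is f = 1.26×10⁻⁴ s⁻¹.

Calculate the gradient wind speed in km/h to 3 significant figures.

178 km/h

Around a high, pressure-gradient force acts outward with centrifugal, so Coriolis balances both:
fV = (1/ρ)|∂P/∂n| + V²/R  →  V² − fR·V + fR·V_g = 0
With fR = 1.26×10⁻⁴ × 1695×10³ m = 214 m/s:
V = [fR − √((fR)² − 4 fR V_g)]/2 = [214 − √(214² − 4×214×38)]/2 = 49.4 m/s
Supergeostrophic (V > V_g = 38 m/s), as expected around a high.
Converting: 49.4 m/s × 3.6 = 178 km/h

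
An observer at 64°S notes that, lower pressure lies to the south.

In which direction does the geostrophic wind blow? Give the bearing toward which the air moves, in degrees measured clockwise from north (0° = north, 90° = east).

090°

The pressure-gradient force points toward the south (bearing 180°).
Geostrophic balance: in the Southern Hemisphere the Coriolis force deflects motion to the left, so the geostrophic wind blows 90° to the left of the pressure-gradient force (low pressure on the right).
Rotating 180° by 90° counterclockwise gives 090° — the wind blows toward the east.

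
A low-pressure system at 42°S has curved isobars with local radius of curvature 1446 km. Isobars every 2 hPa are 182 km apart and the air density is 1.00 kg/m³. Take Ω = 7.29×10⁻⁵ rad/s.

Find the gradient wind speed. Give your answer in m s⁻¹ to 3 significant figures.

10.5 m s⁻¹

Coriolis parameter at 42°S:
f = 2Ω sin φ = 2 × 7.29×10⁻⁵ × sin 42° = 9.76×10⁻⁵ s⁻¹
Pressure gradient: |∂P/∂n| = 200 Pa / 182000 m = 1.10×10⁻³ Pa/m
Geostrophic speed: V_g = |∂P/∂n|/(fρ) = 1.10×10⁻³/(9.76×10⁻⁵ × 1.00) = 11.3 m/s
Around a low, centrifugal force acts outward with Coriolis, so pressure-gradient force balances both:
(1/ρ)|∂P/∂n| = fV + V²/R  →  V² + fR·V − fR·V_g = 0
With fR = 9.76×10⁻⁵ × 1446×10³ m = 141 m/s:
V = [−fR + √((fR)² + 4 fR V_g)]/2 = [−141 + √(141² + 4×141×11.3)]/2 = 10.5 m/s
Subgeostrophic (V < V_g = 11.3 m/s), as expected around a low.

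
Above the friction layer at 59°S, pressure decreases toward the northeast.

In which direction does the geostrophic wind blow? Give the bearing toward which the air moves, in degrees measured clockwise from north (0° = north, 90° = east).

315°

The pressure-gradient force points toward the northeast (bearing 045°).
Geostrophic balance: in the Southern Hemisphere the Coriolis force deflects motion to the left, so the geostrophic wind blows 90° to the left of the pressure-gradient force (low pressure on the right).
Rotating 045° by 90° counterclockwise gives 315° — the wind blows toward the northwest.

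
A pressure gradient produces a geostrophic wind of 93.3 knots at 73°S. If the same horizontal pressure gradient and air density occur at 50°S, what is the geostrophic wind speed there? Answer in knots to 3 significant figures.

116 knots

With the same pressure gradient and density, V_g ∝ 1/f ∝ 1/sin φ.
V₂ = V₁ · sin φ₁ / sin φ₂ = 93.3 × sin 73° / sin 50°
V₂ = 93.3 × 0.9563/0.7660 = 116 knots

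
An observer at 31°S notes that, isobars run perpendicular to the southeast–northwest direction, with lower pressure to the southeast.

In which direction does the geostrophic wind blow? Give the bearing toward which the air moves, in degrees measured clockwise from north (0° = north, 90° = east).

045°

The pressure-gradient force points toward the southeast (bearing 135°).
Geostrophic balance: in the Southern Hemisphere the Coriolis force deflects motion to the left, so the geostrophic wind blows 90° to the left of the pressure-gradient force (low pressure on the right).
Rotating 135° by 90° counterclockwise gives 045° — the wind blows toward the northeast.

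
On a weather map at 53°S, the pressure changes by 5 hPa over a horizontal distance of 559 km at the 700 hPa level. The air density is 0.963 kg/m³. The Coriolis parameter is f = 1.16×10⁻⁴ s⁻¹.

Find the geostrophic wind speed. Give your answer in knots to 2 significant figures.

16 knots

Pressure gradient: |∂P/∂n| = 500 Pa / 559000 m = 8.94×10⁻⁴ Pa/m
Geostrophic balance (pressure-gradient force = Coriolis force):
V_g = (1/(fρ)) |∂P/∂n| = 8.94×10⁻⁴ / (1.16×10⁻⁴ × 0.963) = 8.01 m/s
Converting: 8.01 m/s × 1.944 = 16 knots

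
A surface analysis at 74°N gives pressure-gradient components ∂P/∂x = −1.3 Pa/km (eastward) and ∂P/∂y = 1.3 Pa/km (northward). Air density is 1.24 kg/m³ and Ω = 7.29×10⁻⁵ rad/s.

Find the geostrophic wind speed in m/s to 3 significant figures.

10.6 m/s

Coriolis parameter at 74°N:
f = 2Ω sin φ = 2 × 7.29×10⁻⁵ × sin 74° = 1.40×10⁻⁴ s⁻¹
Component geostrophic relations (x east, y north):
u_g = −(1/(fρ)) ∂P/∂y,  v_g = (1/(fρ)) ∂P/∂x
u_g = −(1.3×10⁻³)/(1.40×10⁻⁴ × 1.24) = −7.48 m/s;  v_g = (−1.3×10⁻³)/(1.40×10⁻⁴ × 1.24) = −7.48 m/s
|V_g| = √(u_g² + v_g²) = 10.6 m/s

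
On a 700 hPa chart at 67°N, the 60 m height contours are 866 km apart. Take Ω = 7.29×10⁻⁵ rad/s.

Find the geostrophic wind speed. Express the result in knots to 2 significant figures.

9.8 knots

Coriolis parameter at 67°N:
f = 2Ω sin φ = 2 × 7.29×10⁻⁵ × sin 67° = 1.34×10⁻⁴ s⁻¹
Height gradient: |∂Z/∂n| = 60 m / 866000 m = 6.93×10⁻⁵
On a pressure surface, geostrophic balance gives V_g = (g/f)|∂Z/∂n|:
V_g = 9.81 × 6.93×10⁻⁵ / 1.34×10⁻⁴ = 5.06 m/s
Converting: 5.06 m/s × 1.944 = 9.8 knots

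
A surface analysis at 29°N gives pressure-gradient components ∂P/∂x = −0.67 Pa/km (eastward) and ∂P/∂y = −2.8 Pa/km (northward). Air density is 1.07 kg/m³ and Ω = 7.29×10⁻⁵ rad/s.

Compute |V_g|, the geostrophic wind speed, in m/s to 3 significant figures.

38.1 m/s

Coriolis parameter at 29°N:
f = 2Ω sin φ = 2 × 7.29×10⁻⁵ × sin 29° = 7.07×10⁻⁵ s⁻¹
Component geostrophic relations (x east, y north):
u_g = −(1/(fρ)) ∂P/∂y,  v_g = (1/(fρ)) ∂P/∂x
u_g = −(−2.8×10⁻³)/(7.07×10⁻⁵ × 1.07) = 37.0 m/s;  v_g = (−0.67×10⁻³)/(7.07×10⁻⁵ × 1.07) = −8.86 m/s
|V_g| = √(u_g² + v_g²) = 38.1 m/s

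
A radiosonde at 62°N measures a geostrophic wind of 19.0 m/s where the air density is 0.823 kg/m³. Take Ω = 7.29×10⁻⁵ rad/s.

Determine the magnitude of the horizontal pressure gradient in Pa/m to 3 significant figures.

Coriolis parameter at 62°N:
f = 2Ω sin φ = 2 × 7.29×10⁻⁵ × sin 62° = 1.29×10⁻⁴ s⁻¹
Geostrophic balance rearranged: |∂P/∂n| = f ρ V_g
|∂P/∂n| = 1.29×10⁻⁴ × 0.823 × 19.0 = 2.01×10⁻³ Pa/m

2.01×10⁻³ Pa/m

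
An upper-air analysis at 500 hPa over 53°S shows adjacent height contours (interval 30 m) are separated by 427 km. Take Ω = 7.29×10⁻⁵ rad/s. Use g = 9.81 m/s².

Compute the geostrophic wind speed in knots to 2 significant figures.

Coriolis parameter at 53°S:
f = 2Ω sin φ = 2 × 7.29×10⁻⁵ × sin 53° = 1.16×10⁻⁴ s⁻¹
Height gradient: |∂Z/∂n| = 30 m / 427000 m = 7.03×10⁻⁵
On a pressure surface, geostrophic balance gives V_g = (g/f)|∂Z/∂n|:
V_g = 9.81 × 7.03×10⁻⁵ / 1.16×10⁻⁴ = 5.92 m/s
Converting: 5.92 m/s × 1.944 = 12 knots

12 knots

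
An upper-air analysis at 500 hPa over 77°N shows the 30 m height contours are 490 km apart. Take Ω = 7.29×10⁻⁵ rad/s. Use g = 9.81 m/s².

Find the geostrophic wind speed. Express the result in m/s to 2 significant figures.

Coriolis parameter at 77°N:
f = 2Ω sin φ = 2 × 7.29×10⁻⁵ × sin 77° = 1.42×10⁻⁴ s⁻¹
Height gradient: |∂Z/∂n| = 30 m / 490000 m = 6.12×10⁻⁵
On a pressure surface, geostrophic balance gives V_g = (g/f)|∂Z/∂n|:
V_g = 9.81 × 6.12×10⁻⁵ / 1.42×10⁻⁴ = 4.23 m/s

4.2 m/s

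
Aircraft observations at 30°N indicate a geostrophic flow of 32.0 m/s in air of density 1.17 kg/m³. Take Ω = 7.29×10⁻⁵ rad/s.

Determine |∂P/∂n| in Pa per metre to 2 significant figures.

Coriolis parameter at 30°N:
f = 2Ω sin φ = 2 × 7.29×10⁻⁵ × sin 30° = 7.29×10⁻⁵ s⁻¹
Geostrophic balance rearranged: |∂P/∂n| = f ρ V_g
|∂P/∂n| = 7.29×10⁻⁵ × 1.17 × 32.0 = 2.73×10⁻³ Pa/m

2.7×10⁻³ Pa/m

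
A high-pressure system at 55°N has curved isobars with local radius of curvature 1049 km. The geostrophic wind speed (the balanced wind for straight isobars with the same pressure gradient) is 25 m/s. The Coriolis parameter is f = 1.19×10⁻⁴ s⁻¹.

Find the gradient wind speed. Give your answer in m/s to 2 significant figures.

35 m/s

Around a high, pressure-gradient force acts outward with centrifugal, so Coriolis balances both:
fV = (1/ρ)|∂P/∂n| + V²/R  →  V² − fR·V + fR·V_g = 0
With fR = 1.19×10⁻⁴ × 1049×10³ m = 125 m/s:
V = [fR − √((fR)² − 4 fR V_g)]/2 = [125 − √(125² − 4×125×25)]/2 = 34.6 m/s
Supergeostrophic (V > V_g = 25 m/s), as expected around a high.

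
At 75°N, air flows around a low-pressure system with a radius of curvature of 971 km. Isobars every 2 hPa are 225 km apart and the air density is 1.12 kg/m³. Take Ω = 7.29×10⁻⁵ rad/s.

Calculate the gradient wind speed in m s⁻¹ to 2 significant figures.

5.4 m s⁻¹

Coriolis parameter at 75°N:
f = 2Ω sin φ = 2 × 7.29×10⁻⁵ × sin 75° = 1.41×10⁻⁴ s⁻¹
Pressure gradient: |∂P/∂n| = 200 Pa / 225000 m = 8.89×10⁻⁴ Pa/m
Geostrophic speed: V_g = |∂P/∂n|/(fρ) = 8.89×10⁻⁴/(1.41×10⁻⁴ × 1.12) = 5.64 m/s
Around a low, centrifugal force acts outward with Coriolis, so pressure-gradient force balances both:
(1/ρ)|∂P/∂n| = fV + V²/R  →  V² + fR·V − fR·V_g = 0
With fR = 1.41×10⁻⁴ × 971×10³ m = 137 m/s:
V = [−fR + √((fR)² + 4 fR V_g)]/2 = [−137 + √(137² + 4×137×5.64)]/2 = 5.42 m/s
Subgeostrophic (V < V_g = 5.64 m/s), as expected around a low.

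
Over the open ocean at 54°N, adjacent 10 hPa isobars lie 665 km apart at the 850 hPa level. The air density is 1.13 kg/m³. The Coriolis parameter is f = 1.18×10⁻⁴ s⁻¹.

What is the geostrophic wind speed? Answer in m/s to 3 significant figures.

11.3 m/s

Pressure gradient: |∂P/∂n| = 1000 Pa / 665000 m = 1.50×10⁻³ Pa/m
Geostrophic balance (pressure-gradient force = Coriolis force):
V_g = (1/(fρ)) |∂P/∂n| = 1.50×10⁻³ / (1.18×10⁻⁴ × 1.13) = 11.3 m/s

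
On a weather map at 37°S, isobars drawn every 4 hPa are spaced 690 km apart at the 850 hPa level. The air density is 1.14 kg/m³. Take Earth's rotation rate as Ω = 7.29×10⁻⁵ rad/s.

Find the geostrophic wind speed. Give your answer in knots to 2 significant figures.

11 knots

Coriolis parameter at 37°S:
f = 2Ω sin φ = 2 × 7.29×10⁻⁵ × sin 37° = 8.77×10⁻⁵ s⁻¹
Pressure gradient: |∂P/∂n| = 400 Pa / 690000 m = 5.80×10⁻⁴ Pa/m
Geostrophic balance (pressure-gradient force = Coriolis force):
V_g = (1/(fρ)) |∂P/∂n| = 5.80×10⁻⁴ / (8.77×10⁻⁵ × 1.14) = 5.80 m/s
Converting: 5.80 m/s × 1.944 = 11 knots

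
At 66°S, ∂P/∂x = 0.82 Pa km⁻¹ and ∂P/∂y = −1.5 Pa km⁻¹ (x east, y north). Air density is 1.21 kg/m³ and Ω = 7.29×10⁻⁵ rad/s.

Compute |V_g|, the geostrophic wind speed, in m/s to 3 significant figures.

10.6 m/s

Coriolis parameter at 66°S:
f = 2Ω sin φ = 2 × 7.29×10⁻⁵ × sin 66° = 1.33×10⁻⁴ s⁻¹
In the Southern Hemisphere f is negative: f = −1.33×10⁻⁴ s⁻¹.
Component geostrophic relations (x east, y north):
u_g = −(1/(fρ)) ∂P/∂y,  v_g = (1/(fρ)) ∂P/∂x
u_g = −(−1.5×10⁻³)/(−1.33×10⁻⁴ × 1.21) = −9.31 m/s;  v_g = (0.82×10⁻³)/(−1.33×10⁻⁴ × 1.21) = −5.09 m/s
|V_g| = √(u_g² + v_g²) = 10.6 m/s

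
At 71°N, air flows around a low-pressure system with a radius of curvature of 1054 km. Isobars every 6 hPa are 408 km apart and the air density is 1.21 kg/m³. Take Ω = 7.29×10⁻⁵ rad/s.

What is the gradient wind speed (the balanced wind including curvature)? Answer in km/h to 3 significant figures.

30.0 km/h

Coriolis parameter at 71°N:
f = 2Ω sin φ = 2 × 7.29×10⁻⁵ × sin 71° = 1.38×10⁻⁴ s⁻¹
Pressure gradient: |∂P/∂n| = 600 Pa / 408000 m = 1.47×10⁻³ Pa/m
Geostrophic speed: V_g = |∂P/∂n|/(fρ) = 1.47×10⁻³/(1.38×10⁻⁴ × 1.21) = 8.82 m/s
Around a low, centrifugal force acts outward with Coriolis, so pressure-gradient force balances both:
(1/ρ)|∂P/∂n| = fV + V²/R  →  V² + fR·V − fR·V_g = 0
With fR = 1.38×10⁻⁴ × 1054×10³ m = 145 m/s:
V = [−fR + √((fR)² + 4 fR V_g)]/2 = [−145 + √(145² + 4×145×8.82)]/2 = 8.34 m/s
Subgeostrophic (V < V_g = 8.82 m/s), as expected around a low.
Converting: 8.34 m/s × 3.6 = 30.0 km/h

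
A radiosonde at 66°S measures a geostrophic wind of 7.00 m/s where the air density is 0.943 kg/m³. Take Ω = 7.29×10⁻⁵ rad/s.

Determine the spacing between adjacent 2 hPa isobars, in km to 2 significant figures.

Coriolis parameter at 66°S:
f = 2Ω sin φ = 2 × 7.29×10⁻⁵ × sin 66° = 1.33×10⁻⁴ s⁻¹
Geostrophic balance rearranged: |∂P/∂n| = f ρ V_g
|∂P/∂n| = 1.33×10⁻⁴ × 0.943 × 7.00 = 8.79×10⁻⁴ Pa/m
Isobar spacing: Δn = ΔP/|∂P/∂n| = 200 Pa / 8.79×10⁻⁴ Pa/m = 227474 m ≈ 230 km

230 km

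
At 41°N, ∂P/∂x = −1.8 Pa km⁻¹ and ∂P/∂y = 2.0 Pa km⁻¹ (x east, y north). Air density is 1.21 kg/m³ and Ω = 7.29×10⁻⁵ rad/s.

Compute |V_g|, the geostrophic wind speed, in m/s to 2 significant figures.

23 m/s

Coriolis parameter at 41°N:
f = 2Ω sin φ = 2 × 7.29×10⁻⁵ × sin 41° = 9.57×10⁻⁵ s⁻¹
Component geostrophic relations (x east, y north):
u_g = −(1/(fρ)) ∂P/∂y,  v_g = (1/(fρ)) ∂P/∂x
u_g = −(2.0×10⁻³)/(9.57×10⁻⁵ × 1.21) = −17.3 m/s;  v_g = (−1.8×10⁻³)/(9.57×10⁻⁵ × 1.21) = −15.6 m/s
|V_g| = √(u_g² + v_g²) = 23.2 m/s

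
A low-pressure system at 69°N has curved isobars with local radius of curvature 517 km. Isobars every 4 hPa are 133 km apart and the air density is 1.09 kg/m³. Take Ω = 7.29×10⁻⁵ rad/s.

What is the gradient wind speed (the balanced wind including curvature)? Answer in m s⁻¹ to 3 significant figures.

16.4 m s⁻¹

Coriolis parameter at 69°N:
f = 2Ω sin φ = 2 × 7.29×10⁻⁵ × sin 69° = 1.36×10⁻⁴ s⁻¹
Pressure gradient: |∂P/∂n| = 400 Pa / 133000 m = 3.01×10⁻³ Pa/m
Geostrophic speed: V_g = |∂P/∂n|/(fρ) = 3.01×10⁻³/(1.36×10⁻⁴ × 1.09) = 20.3 m/s
Around a low, centrifugal force acts outward with Coriolis, so pressure-gradient force balances both:
(1/ρ)|∂P/∂n| = fV + V²/R  →  V² + fR·V − fR·V_g = 0
With fR = 1.36×10⁻⁴ × 517×10³ m = 70.4 m/s:
V = [−fR + √((fR)² + 4 fR V_g)]/2 = [−70.4 + √(70.4² + 4×70.4×20.3)]/2 = 16.4 m/s
Subgeostrophic (V < V_g = 20.3 m/s), as expected around a low.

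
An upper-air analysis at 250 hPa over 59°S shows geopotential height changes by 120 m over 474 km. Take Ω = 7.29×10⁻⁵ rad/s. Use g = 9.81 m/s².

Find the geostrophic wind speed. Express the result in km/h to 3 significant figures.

Coriolis parameter at 59°S:
f = 2Ω sin φ = 2 × 7.29×10⁻⁵ × sin 59° = 1.25×10⁻⁴ s⁻¹
Height gradient: |∂Z/∂n| = 120 m / 474000 m = 2.53×10⁻⁴
On a pressure surface, geostrophic balance gives V_g = (g/f)|∂Z/∂n|:
V_g = 9.81 × 2.53×10⁻⁴ / 1.25×10⁻⁴ = 19.9 m/s
Converting: 19.9 m/s × 3.6 = 71.5 km/h

71.5 km/h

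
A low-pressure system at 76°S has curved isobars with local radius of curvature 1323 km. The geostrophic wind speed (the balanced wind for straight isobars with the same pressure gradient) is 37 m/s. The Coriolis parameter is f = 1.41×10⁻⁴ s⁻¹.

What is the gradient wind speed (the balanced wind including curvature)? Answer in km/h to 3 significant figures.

Around a low, centrifugal force acts outward with Coriolis, so pressure-gradient force balances both:
(1/ρ)|∂P/∂n| = fV + V²/R  →  V² + fR·V − fR·V_g = 0
With fR = 1.41×10⁻⁴ × 1323×10³ m = 187 m/s:
V = [−fR + √((fR)² + 4 fR V_g)]/2 = [−187 + √(187² + 4×187×37)]/2 = 31.6 m/s
Subgeostrophic (V < V_g = 37 m/s), as expected around a low.
Converting: 31.6 m/s × 3.6 = 114 km/h

114 km/h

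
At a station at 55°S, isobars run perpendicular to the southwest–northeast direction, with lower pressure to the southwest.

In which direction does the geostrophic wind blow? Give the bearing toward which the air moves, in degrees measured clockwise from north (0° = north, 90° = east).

The pressure-gradient force points toward the southwest (bearing 225°).
Geostrophic balance: in the Southern Hemisphere the Coriolis force deflects motion to the left, so the geostrophic wind blows 90° to the left of the pressure-gradient force (low pressure on the right).
Rotating 225° by 90° counterclockwise gives 135° — the wind blows toward the southeast.

135°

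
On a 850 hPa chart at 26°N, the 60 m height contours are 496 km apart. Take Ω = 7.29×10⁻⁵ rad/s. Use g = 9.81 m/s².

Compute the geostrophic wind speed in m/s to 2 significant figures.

19 m/s

Coriolis parameter at 26°N:
f = 2Ω sin φ = 2 × 7.29×10⁻⁵ × sin 26° = 6.39×10⁻⁵ s⁻¹
Height gradient: |∂Z/∂n| = 60 m / 496000 m = 1.21×10⁻⁴
On a pressure surface, geostrophic balance gives V_g = (g/f)|∂Z/∂n|:
V_g = 9.81 × 1.21×10⁻⁴ / 6.39×10⁻⁵ = 18.6 m/s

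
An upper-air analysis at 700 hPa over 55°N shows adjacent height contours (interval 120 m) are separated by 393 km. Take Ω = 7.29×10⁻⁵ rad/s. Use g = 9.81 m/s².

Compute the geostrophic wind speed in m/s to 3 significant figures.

Coriolis parameter at 55°N:
f = 2Ω sin φ = 2 × 7.29×10⁻⁵ × sin 55° = 1.19×10⁻⁴ s⁻¹
Height gradient: |∂Z/∂n| = 120 m / 393000 m = 3.05×10⁻⁴
On a pressure surface, geostrophic balance gives V_g = (g/f)|∂Z/∂n|:
V_g = 9.81 × 3.05×10⁻⁴ / 1.19×10⁻⁴ = 25.1 m/s

25.1 m/s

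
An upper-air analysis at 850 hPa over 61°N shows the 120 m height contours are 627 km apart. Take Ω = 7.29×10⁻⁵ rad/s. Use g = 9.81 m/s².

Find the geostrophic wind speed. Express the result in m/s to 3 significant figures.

14.7 m/s

Coriolis parameter at 61°N:
f = 2Ω sin φ = 2 × 7.29×10⁻⁵ × sin 61° = 1.28×10⁻⁴ s⁻¹
Height gradient: |∂Z/∂n| = 120 m / 627000 m = 1.91×10⁻⁴
On a pressure surface, geostrophic balance gives V_g = (g/f)|∂Z/∂n|:
V_g = 9.81 × 1.91×10⁻⁴ / 1.28×10⁻⁴ = 14.7 m/s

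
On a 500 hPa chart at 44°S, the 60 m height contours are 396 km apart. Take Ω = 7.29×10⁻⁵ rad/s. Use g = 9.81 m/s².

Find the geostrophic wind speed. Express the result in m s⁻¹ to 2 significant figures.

15 m s⁻¹

Coriolis parameter at 44°S:
f = 2Ω sin φ = 2 × 7.29×10⁻⁵ × sin 44° = 1.01×10⁻⁴ s⁻¹
Height gradient: |∂Z/∂n| = 60 m / 396000 m = 1.52×10⁻⁴
On a pressure surface, geostrophic balance gives V_g = (g/f)|∂Z/∂n|:
V_g = 9.81 × 1.52×10⁻⁴ / 1.01×10⁻⁴ = 14.7 m/s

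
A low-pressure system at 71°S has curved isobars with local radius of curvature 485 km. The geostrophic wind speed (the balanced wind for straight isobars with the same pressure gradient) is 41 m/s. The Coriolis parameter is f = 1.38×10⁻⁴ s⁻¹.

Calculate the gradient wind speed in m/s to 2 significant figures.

29 m/s

Around a low, centrifugal force acts outward with Coriolis, so pressure-gradient force balances both:
(1/ρ)|∂P/∂n| = fV + V²/R  →  V² + fR·V − fR·V_g = 0
With fR = 1.38×10⁻⁴ × 485×10³ m = 66.9 m/s:
V = [−fR + √((fR)² + 4 fR V_g)]/2 = [−66.9 + √(66.9² + 4×66.9×41)]/2 = 28.7 m/s
Subgeostrophic (V < V_g = 41 m/s), as expected around a low.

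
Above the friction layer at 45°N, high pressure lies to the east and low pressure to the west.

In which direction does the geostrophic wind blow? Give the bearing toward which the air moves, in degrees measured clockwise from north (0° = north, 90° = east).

The pressure-gradient force points toward the west (bearing 270°).
Geostrophic balance: in the Northern Hemisphere the Coriolis force deflects motion to the right, so the geostrophic wind blows 90° to the right of the pressure-gradient force (low pressure on the left).
Rotating 270° by 90° clockwise gives 000° — the wind blows toward the north.

000°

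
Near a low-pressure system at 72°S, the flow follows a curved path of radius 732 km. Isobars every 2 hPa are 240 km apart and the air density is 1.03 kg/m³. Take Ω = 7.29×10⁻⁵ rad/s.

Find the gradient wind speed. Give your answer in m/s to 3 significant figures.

Coriolis parameter at 72°S:
f = 2Ω sin φ = 2 × 7.29×10⁻⁵ × sin 72° = 1.39×10⁻⁴ s⁻¹
Pressure gradient: |∂P/∂n| = 200 Pa / 240000 m = 8.33×10⁻⁴ Pa/m
Geostrophic speed: V_g = |∂P/∂n|/(fρ) = 8.33×10⁻⁴/(1.39×10⁻⁴ × 1.03) = 5.83 m/s
Around a low, centrifugal force acts outward with Coriolis, so pressure-gradient force balances both:
(1/ρ)|∂P/∂n| = fV + V²/R  →  V² + fR·V − fR·V_g = 0
With fR = 1.39×10⁻⁴ × 732×10³ m = 102 m/s:
V = [−fR + √((fR)² + 4 fR V_g)]/2 = [−102 + √(102² + 4×102×5.83)]/2 = 5.53 m/s
Subgeostrophic (V < V_g = 5.83 m/s), as expected around a low.

5.53 m/s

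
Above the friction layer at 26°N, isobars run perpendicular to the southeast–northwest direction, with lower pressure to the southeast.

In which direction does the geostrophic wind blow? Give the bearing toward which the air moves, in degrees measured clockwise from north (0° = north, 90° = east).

225°

The pressure-gradient force points toward the southeast (bearing 135°).
Geostrophic balance: in the Northern Hemisphere the Coriolis force deflects motion to the right, so the geostrophic wind blows 90° to the right of the pressure-gradient force (low pressure on the left).
Rotating 135° by 90° clockwise gives 225° — the wind blows toward the southwest.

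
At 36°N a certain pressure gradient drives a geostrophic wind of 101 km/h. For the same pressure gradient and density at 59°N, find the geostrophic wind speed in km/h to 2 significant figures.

69 km/h

With the same pressure gradient and density, V_g ∝ 1/f ∝ 1/sin φ.
V₂ = V₁ · sin φ₁ / sin φ₂ = 101 × sin 36° / sin 59°
V₂ = 101 × 0.5878/0.8572 = 69 km/h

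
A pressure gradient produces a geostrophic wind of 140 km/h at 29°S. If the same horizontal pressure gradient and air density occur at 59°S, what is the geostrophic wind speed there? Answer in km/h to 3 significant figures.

79.2 km/h

With the same pressure gradient and density, V_g ∝ 1/f ∝ 1/sin φ.
V₂ = V₁ · sin φ₁ / sin φ₂ = 140 × sin 29° / sin 59°
V₂ = 140 × 0.4848/0.8572 = 79.2 km/h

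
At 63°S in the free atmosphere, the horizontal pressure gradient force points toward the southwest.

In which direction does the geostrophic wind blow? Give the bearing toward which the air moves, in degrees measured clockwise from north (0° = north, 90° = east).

The pressure-gradient force points toward the southwest (bearing 225°).
Geostrophic balance: in the Southern Hemisphere the Coriolis force deflects motion to the left, so the geostrophic wind blows 90° to the left of the pressure-gradient force (low pressure on the right).
Rotating 225° by 90° counterclockwise gives 135° — the wind blows toward the southeast.

135°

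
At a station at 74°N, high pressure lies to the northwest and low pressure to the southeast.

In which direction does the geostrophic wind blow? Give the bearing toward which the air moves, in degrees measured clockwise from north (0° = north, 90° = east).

The pressure-gradient force points toward the southeast (bearing 135°).
Geostrophic balance: in the Northern Hemisphere the Coriolis force deflects motion to the right, so the geostrophic wind blows 90° to the right of the pressure-gradient force (low pressure on the left).
Rotating 135° by 90° clockwise gives 225° — the wind blows toward the southwest.

225°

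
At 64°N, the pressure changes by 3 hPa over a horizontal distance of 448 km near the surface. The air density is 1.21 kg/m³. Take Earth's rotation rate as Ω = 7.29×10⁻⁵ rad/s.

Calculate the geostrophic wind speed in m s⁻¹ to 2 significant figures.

4.2 m s⁻¹

Coriolis parameter at 64°N:
f = 2Ω sin φ = 2 × 7.29×10⁻⁵ × sin 64° = 1.31×10⁻⁴ s⁻¹
Pressure gradient: |∂P/∂n| = 300 Pa / 448000 m = 6.70×10⁻⁴ Pa/m
Geostrophic balance (pressure-gradient force = Coriolis force):
V_g = (1/(fρ)) |∂P/∂n| = 6.70×10⁻⁴ / (1.31×10⁻⁴ × 1.21) = 4.22 m/s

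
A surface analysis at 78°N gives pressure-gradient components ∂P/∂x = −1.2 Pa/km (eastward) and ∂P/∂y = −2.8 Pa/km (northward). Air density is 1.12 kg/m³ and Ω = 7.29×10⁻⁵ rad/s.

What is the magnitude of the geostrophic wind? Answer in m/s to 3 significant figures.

Coriolis parameter at 78°N:
f = 2Ω sin φ = 2 × 7.29×10⁻⁵ × sin 78° = 1.43×10⁻⁴ s⁻¹
Component geostrophic relations (x east, y north):
u_g = −(1/(fρ)) ∂P/∂y,  v_g = (1/(fρ)) ∂P/∂x
u_g = −(−2.8×10⁻³)/(1.43×10⁻⁴ × 1.12) = 17.5 m/s;  v_g = (−1.2×10⁻³)/(1.43×10⁻⁴ × 1.12) = −7.51 m/s
|V_g| = √(u_g² + v_g²) = 19.1 m/s

19.1 m/s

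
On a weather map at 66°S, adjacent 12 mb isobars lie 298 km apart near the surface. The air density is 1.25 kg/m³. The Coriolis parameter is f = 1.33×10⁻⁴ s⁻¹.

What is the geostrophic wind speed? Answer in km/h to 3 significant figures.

87.2 km/h

Pressure gradient: |∂P/∂n| = 1200 Pa / 298000 m = 4.03×10⁻³ Pa/m
Geostrophic balance (pressure-gradient force = Coriolis force):
V_g = (1/(fρ)) |∂P/∂n| = 4.03×10⁻³ / (1.33×10⁻⁴ × 1.25) = 24.2 m/s
Converting: 24.2 m/s × 3.6 = 87.2 km/h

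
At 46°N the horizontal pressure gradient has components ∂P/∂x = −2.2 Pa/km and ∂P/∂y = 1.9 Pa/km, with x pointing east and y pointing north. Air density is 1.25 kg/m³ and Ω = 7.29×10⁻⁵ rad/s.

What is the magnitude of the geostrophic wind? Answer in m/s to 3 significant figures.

22.2 m/s

Coriolis parameter at 46°N:
f = 2Ω sin φ = 2 × 7.29×10⁻⁵ × sin 46° = 1.05×10⁻⁴ s⁻¹
Component geostrophic relations (x east, y north):
u_g = −(1/(fρ)) ∂P/∂y,  v_g = (1/(fρ)) ∂P/∂x
u_g = −(1.9×10⁻³)/(1.05×10⁻⁴ × 1.25) = −14.5 m/s;  v_g = (−2.2×10⁻³)/(1.05×10⁻⁴ × 1.25) = −16.8 m/s
|V_g| = √(u_g² + v_g²) = 22.2 m/s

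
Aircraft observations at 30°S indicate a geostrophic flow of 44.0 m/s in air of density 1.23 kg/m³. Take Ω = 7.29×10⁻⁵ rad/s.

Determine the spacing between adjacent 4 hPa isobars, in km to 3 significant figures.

Coriolis parameter at 30°S:
f = 2Ω sin φ = 2 × 7.29×10⁻⁵ × sin 30° = 7.29×10⁻⁵ s⁻¹
Geostrophic balance rearranged: |∂P/∂n| = f ρ V_g
|∂P/∂n| = 7.29×10⁻⁵ × 1.23 × 44.0 = 3.95×10⁻³ Pa/m
Isobar spacing: Δn = ΔP/|∂P/∂n| = 400 Pa / 3.95×10⁻³ Pa/m = 101385 m ≈ 101 km

101 km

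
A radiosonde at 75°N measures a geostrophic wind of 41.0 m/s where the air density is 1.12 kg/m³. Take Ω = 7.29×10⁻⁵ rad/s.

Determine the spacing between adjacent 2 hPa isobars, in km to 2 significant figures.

Coriolis parameter at 75°N:
f = 2Ω sin φ = 2 × 7.29×10⁻⁵ × sin 75° = 1.41×10⁻⁴ s⁻¹
Geostrophic balance rearranged: |∂P/∂n| = f ρ V_g
|∂P/∂n| = 1.41×10⁻⁴ × 1.12 × 41.0 = 6.47×10⁻³ Pa/m
Isobar spacing: Δn = ΔP/|∂P/∂n| = 200 Pa / 6.47×10⁻³ Pa/m = 30926 m ≈ 31 km

31 km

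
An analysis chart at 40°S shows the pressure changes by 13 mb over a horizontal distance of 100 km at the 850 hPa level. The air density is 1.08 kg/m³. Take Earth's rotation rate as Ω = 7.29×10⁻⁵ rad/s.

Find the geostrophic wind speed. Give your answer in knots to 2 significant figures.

250 knots

Coriolis parameter at 40°S:
f = 2Ω sin φ = 2 × 7.29×10⁻⁵ × sin 40° = 9.37×10⁻⁵ s⁻¹
Pressure gradient: |∂P/∂n| = 1300 Pa / 100000 m = 1.30×10⁻² Pa/m
Geostrophic balance (pressure-gradient force = Coriolis force):
V_g = (1/(fρ)) |∂P/∂n| = 1.30×10⁻² / (9.37×10⁻⁵ × 1.08) = 128 m/s
Converting: 128 m/s × 1.944 = 250 knots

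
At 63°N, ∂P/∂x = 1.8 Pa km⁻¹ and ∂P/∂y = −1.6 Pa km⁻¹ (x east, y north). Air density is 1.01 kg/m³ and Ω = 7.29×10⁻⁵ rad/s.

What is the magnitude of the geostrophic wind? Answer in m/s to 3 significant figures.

18.4 m/s

Coriolis parameter at 63°N:
f = 2Ω sin φ = 2 × 7.29×10⁻⁵ × sin 63° = 1.30×10⁻⁴ s⁻¹
Component geostrophic relations (x east, y north):
u_g = −(1/(fρ)) ∂P/∂y,  v_g = (1/(fρ)) ∂P/∂x
u_g = −(−1.6×10⁻³)/(1.30×10⁻⁴ × 1.01) = 12.2 m/s;  v_g = (1.8×10⁻³)/(1.30×10⁻⁴ × 1.01) = 13.7 m/s
|V_g| = √(u_g² + v_g²) = 18.4 m/s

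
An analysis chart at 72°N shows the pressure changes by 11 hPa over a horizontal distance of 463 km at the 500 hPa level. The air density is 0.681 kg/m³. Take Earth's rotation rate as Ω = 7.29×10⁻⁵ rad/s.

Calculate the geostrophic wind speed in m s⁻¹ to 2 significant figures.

Coriolis parameter at 72°N:
f = 2Ω sin φ = 2 × 7.29×10⁻⁵ × sin 72° = 1.39×10⁻⁴ s⁻¹
Pressure gradient: |∂P/∂n| = 1100 Pa / 463000 m = 2.38×10⁻³ Pa/m
Geostrophic balance (pressure-gradient force = Coriolis force):
V_g = (1/(fρ)) |∂P/∂n| = 2.38×10⁻³ / (1.39×10⁻⁴ × 0.681) = 25.2 m/s

25 m s⁻¹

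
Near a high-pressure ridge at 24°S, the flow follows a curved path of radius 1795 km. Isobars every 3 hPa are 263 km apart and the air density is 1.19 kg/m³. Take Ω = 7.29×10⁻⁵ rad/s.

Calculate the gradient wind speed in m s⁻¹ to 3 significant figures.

Coriolis parameter at 24°S:
f = 2Ω sin φ = 2 × 7.29×10⁻⁵ × sin 24° = 5.93×10⁻⁵ s⁻¹
Pressure gradient: |∂P/∂n| = 300 Pa / 263000 m = 1.14×10⁻³ Pa/m
Geostrophic speed: V_g = |∂P/∂n|/(fρ) = 1.14×10⁻³/(5.93×10⁻⁵ × 1.19) = 16.2 m/s
Around a high, pressure-gradient force acts outward with centrifugal, so Coriolis balances both:
fV = (1/ρ)|∂P/∂n| + V²/R  →  V² − fR·V + fR·V_g = 0
With fR = 5.93×10⁻⁵ × 1795×10³ m = 106 m/s:
V = [fR − √((fR)² − 4 fR V_g)]/2 = [106 − √(106² − 4×106×16.2)]/2 = 19.9 m/s
Supergeostrophic (V > V_g = 16.2 m/s), as expected around a high.

19.9 m s⁻¹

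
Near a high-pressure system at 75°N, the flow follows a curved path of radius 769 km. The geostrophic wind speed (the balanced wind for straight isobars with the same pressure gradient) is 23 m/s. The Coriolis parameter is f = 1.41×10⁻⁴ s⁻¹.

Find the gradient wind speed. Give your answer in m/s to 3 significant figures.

33.1 m/s

Around a high, pressure-gradient force acts outward with centrifugal, so Coriolis balances both:
fV = (1/ρ)|∂P/∂n| + V²/R  →  V² − fR·V + fR·V_g = 0
With fR = 1.41×10⁻⁴ × 769×10³ m = 108 m/s:
V = [fR − √((fR)² − 4 fR V_g)]/2 = [108 − √(108² − 4×108×23)]/2 = 33.1 m/s
Supergeostrophic (V > V_g = 23 m/s), as expected around a high.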